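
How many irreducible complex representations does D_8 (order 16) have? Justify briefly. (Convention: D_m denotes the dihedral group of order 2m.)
7

Justification: The number of irreducible complex representations of a finite group equals its number of conjugacy classes. D_8 has 7 conjugacy classes (n/2 + 3 for n even), so D_8 (order 16) has exactly 7 irreducible complex representations.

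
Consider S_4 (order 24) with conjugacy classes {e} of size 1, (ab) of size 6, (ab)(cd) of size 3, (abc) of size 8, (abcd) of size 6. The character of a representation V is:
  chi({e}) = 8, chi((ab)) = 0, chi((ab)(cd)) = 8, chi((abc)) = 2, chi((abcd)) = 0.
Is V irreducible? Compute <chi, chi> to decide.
Not irreducible (reducible): <chi, chi> = 12 > 1.

Argument: <chi, chi> = (1/|G|) sum_C |C| * |chi(C)|^2 = (1/24)[1*|8|^2 + 6*|0|^2 + 3*|8|^2 + 8*|2|^2 + 6*|0|^2]
  = (1/24)[(64) + (0) + (192) + (32) + (0)] = 288/24 = 12.
A character is irreducible iff <chi, chi> = 1, so this representation is reducible.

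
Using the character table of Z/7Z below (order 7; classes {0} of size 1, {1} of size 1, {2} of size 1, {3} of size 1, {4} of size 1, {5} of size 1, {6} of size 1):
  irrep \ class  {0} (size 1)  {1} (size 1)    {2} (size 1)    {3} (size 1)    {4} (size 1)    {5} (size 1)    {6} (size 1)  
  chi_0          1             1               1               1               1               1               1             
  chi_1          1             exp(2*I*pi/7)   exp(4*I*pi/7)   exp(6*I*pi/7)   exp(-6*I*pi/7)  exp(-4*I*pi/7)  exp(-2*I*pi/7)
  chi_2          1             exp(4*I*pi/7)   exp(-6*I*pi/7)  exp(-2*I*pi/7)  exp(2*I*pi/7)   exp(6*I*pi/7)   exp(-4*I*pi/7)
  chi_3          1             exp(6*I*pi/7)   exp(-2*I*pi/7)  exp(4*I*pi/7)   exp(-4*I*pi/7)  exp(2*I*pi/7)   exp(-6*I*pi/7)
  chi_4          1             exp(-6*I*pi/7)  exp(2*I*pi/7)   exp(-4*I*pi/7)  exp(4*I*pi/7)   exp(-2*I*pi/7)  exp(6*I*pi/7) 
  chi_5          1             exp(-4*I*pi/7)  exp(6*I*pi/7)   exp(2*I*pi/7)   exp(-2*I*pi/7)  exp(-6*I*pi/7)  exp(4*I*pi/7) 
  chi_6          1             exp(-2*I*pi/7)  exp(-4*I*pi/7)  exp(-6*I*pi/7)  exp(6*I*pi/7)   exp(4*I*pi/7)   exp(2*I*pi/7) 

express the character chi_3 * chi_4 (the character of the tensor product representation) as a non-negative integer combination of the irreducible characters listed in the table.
chi_3 tensor chi_4 = chi_0 (all other irreducibles have multiplicity 0).

Argument: The character of a tensor product is the pointwise product (chi_3 * chi_4)(C) = chi_3(C) * chi_4(C):
  {0}: (1)*(1), {1}: (exp(6*I*pi/7))*(exp(-6*I*pi/7)), {2}: (exp(-2*I*pi/7))*(exp(2*I*pi/7)), {3}: (exp(4*I*pi/7))*(exp(-4*I*pi/7)), {4}: (exp(-4*I*pi/7))*(exp(4*I*pi/7)), {5}: (exp(2*I*pi/7))*(exp(-2*I*pi/7)), {6}: (exp(-6*I*pi/7))*(exp(6*I*pi/7))
so (chi_3 * chi_4) takes values
  {0} -> 1, {1} -> 1, {2} -> 1, {3} -> 1, {4} -> 1, {5} -> 1, {6} -> 1.
Now take the inner product of this character with each irreducible chi from the table, <chi_3*chi_4, chi> = (1/7) sum_C |C| (chi_3*chi_4)(C) conj(chi(C)):
  <chi_3*chi_4, chi_0> = (1/7)[1*(1)*conj(1) + 1*(1)*conj(1) + 1*(1)*conj(1) + 1*(1)*conj(1) + 1*(1)*conj(1) + 1*(1)*conj(1) + 1*(1)*conj(1)]
      = (1/7)[(1) + (1) + (1) + (1) + (1) + (1) + (1)] = 7/7 = 1
  <chi_3*chi_4, chi_1> = (1/7)[1*(1)*conj(1) + 1*(1)*conj(exp(2*I*pi/7)) + 1*(1)*conj(exp(4*I*pi/7)) + 1*(1)*conj(exp(6*I*pi/7)) + 1*(1)*conj(exp(-6*I*pi/7)) + 1*(1)*conj(exp(-4*I*pi/7)) + 1*(1)*conj(exp(-2*I*pi/7))]
      = (1/7)[(1) + (exp(-2*I*pi/7)) + (exp(-4*I*pi/7)) + (exp(-6*I*pi/7)) + (exp(6*I*pi/7)) + (exp(4*I*pi/7)) + (exp(2*I*pi/7))] = 0/7 = 0
  <chi_3*chi_4, chi_2> = (1/7)[1*(1)*conj(1) + 1*(1)*conj(exp(4*I*pi/7)) + 1*(1)*conj(exp(-6*I*pi/7)) + 1*(1)*conj(exp(-2*I*pi/7)) + 1*(1)*conj(exp(2*I*pi/7)) + 1*(1)*conj(exp(6*I*pi/7)) + 1*(1)*conj(exp(-4*I*pi/7))]
      = (1/7)[(1) + (exp(-4*I*pi/7)) + (exp(6*I*pi/7)) + (exp(2*I*pi/7)) + (exp(-2*I*pi/7)) + (exp(-6*I*pi/7)) + (exp(4*I*pi/7))] = 0/7 = 0
  <chi_3*chi_4, chi_3> = (1/7)[1*(1)*conj(1) + 1*(1)*conj(exp(6*I*pi/7)) + 1*(1)*conj(exp(-2*I*pi/7)) + 1*(1)*conj(exp(4*I*pi/7)) + 1*(1)*conj(exp(-4*I*pi/7)) + 1*(1)*conj(exp(2*I*pi/7)) + 1*(1)*conj(exp(-6*I*pi/7))]
      = (1/7)[(1) + (exp(-6*I*pi/7)) + (exp(2*I*pi/7)) + (exp(-4*I*pi/7)) + (exp(4*I*pi/7)) + (exp(-2*I*pi/7)) + (exp(6*I*pi/7))] = 0/7 = 0
  <chi_3*chi_4, chi_4> = (1/7)[1*(1)*conj(1) + 1*(1)*conj(exp(-6*I*pi/7)) + 1*(1)*conj(exp(2*I*pi/7)) + 1*(1)*conj(exp(-4*I*pi/7)) + 1*(1)*conj(exp(4*I*pi/7)) + 1*(1)*conj(exp(-2*I*pi/7)) + 1*(1)*conj(exp(6*I*pi/7))]
      = (1/7)[(1) + (exp(6*I*pi/7)) + (exp(-2*I*pi/7)) + (exp(4*I*pi/7)) + (exp(-4*I*pi/7)) + (exp(2*I*pi/7)) + (exp(-6*I*pi/7))] = 0/7 = 0
  <chi_3*chi_4, chi_5> = (1/7)[1*(1)*conj(1) + 1*(1)*conj(exp(-4*I*pi/7)) + 1*(1)*conj(exp(6*I*pi/7)) + 1*(1)*conj(exp(2*I*pi/7)) + 1*(1)*conj(exp(-2*I*pi/7)) + 1*(1)*conj(exp(-6*I*pi/7)) + 1*(1)*conj(exp(4*I*pi/7))]
      = (1/7)[(1) + (exp(4*I*pi/7)) + (exp(-6*I*pi/7)) + (exp(-2*I*pi/7)) + (exp(2*I*pi/7)) + (exp(6*I*pi/7)) + (exp(-4*I*pi/7))] = 0/7 = 0
  <chi_3*chi_4, chi_6> = (1/7)[1*(1)*conj(1) + 1*(1)*conj(exp(-2*I*pi/7)) + 1*(1)*conj(exp(-4*I*pi/7)) + 1*(1)*conj(exp(-6*I*pi/7)) + 1*(1)*conj(exp(6*I*pi/7)) + 1*(1)*conj(exp(4*I*pi/7)) + 1*(1)*conj(exp(2*I*pi/7))]
      = (1/7)[(1) + (exp(2*I*pi/7)) + (exp(4*I*pi/7)) + (exp(6*I*pi/7)) + (exp(-6*I*pi/7)) + (exp(-4*I*pi/7)) + (exp(-2*I*pi/7))] = 0/7 = 0
(Exp terms are combined using exp(i*s)*conj(exp(i*t)) = exp(i*(s-t)), and sums of them are collapsed using the identity that for every m > 1 the m distinct m-th roots of unity sum to 0, e.g. 1 + exp(2*I*pi/3) + exp(-2*I*pi/3) = 0.)
Hence the multiplicities are chi_0: 1. Dimension check: dim(chi_3)*dim(chi_4) = 1*1 = 1 and sum (mult * dim) = 1*1 = 1.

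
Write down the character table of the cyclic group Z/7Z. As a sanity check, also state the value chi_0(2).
Character table of Z/7Z (irreps indexed chi_0,...,chi_6 with chi_k(m) = zeta_7^(k*m), zeta_7 = exp(2*pi*i/7)):
  irrep \ class  {0} (size 1)  {1} (size 1)    {2} (size 1)    {3} (size 1)    {4} (size 1)    {5} (size 1)    {6} (size 1)  
  chi_0          1             1               1               1               1               1               1             
  chi_1          1             exp(2*I*pi/7)   exp(4*I*pi/7)   exp(6*I*pi/7)   exp(-6*I*pi/7)  exp(-4*I*pi/7)  exp(-2*I*pi/7)
  chi_2          1             exp(4*I*pi/7)   exp(-6*I*pi/7)  exp(-2*I*pi/7)  exp(2*I*pi/7)   exp(6*I*pi/7)   exp(-4*I*pi/7)
  chi_3          1             exp(6*I*pi/7)   exp(-2*I*pi/7)  exp(4*I*pi/7)   exp(-4*I*pi/7)  exp(2*I*pi/7)   exp(-6*I*pi/7)
  chi_4          1             exp(-6*I*pi/7)  exp(2*I*pi/7)   exp(-4*I*pi/7)  exp(4*I*pi/7)   exp(-2*I*pi/7)  exp(6*I*pi/7) 
  chi_5          1             exp(-4*I*pi/7)  exp(6*I*pi/7)   exp(2*I*pi/7)   exp(-2*I*pi/7)  exp(-6*I*pi/7)  exp(4*I*pi/7) 
  chi_6          1             exp(-2*I*pi/7)  exp(-4*I*pi/7)  exp(-6*I*pi/7)  exp(6*I*pi/7)   exp(4*I*pi/7)   exp(2*I*pi/7) 

Spot check: chi_0(2) = zeta_7^(0*2) = zeta_7^0 = 1.

Working: Z/7Z is abelian, so all 7 irreducible complex representations are 1-dimensional. They are given by chi_k(m) = zeta_7^(k*m) for k = 0,...,6. Row orthogonality: sum_m chi_k(m) conj(chi_l(m)) = 7 * [k = l].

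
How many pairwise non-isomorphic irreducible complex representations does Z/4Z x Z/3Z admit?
12

Proof sketch: The number of irreducible complex representations of a finite group equals its number of conjugacy classes. Z/4Z x Z/3Z is abelian of order 12, so every element is its own conjugacy class: 12 classes, so Z/4Z x Z/3Z (order 12) has exactly 12 irreducible complex representations.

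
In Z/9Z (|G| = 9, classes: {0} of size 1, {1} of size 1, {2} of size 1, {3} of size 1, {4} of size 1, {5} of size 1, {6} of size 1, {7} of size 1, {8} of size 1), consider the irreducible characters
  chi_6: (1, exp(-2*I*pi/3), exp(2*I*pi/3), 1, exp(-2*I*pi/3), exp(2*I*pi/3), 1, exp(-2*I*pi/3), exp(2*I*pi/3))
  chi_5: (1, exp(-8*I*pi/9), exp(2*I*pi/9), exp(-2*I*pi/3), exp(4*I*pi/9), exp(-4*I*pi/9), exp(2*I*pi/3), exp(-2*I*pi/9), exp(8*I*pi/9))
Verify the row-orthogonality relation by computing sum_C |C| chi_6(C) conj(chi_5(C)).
Sum = 0; so <chi_6, chi_5> = 0 (distinct irreducibles are orthogonal).

Working: Compute term by term over conjugacy classes (|C| * chi_6(C) * conj(chi_5(C))):
  1*(1)*conj(1) + 1*(exp(-2*I*pi/3))*conj(exp(-8*I*pi/9)) + 1*(exp(2*I*pi/3))*conj(exp(2*I*pi/9)) + 1*(1)*conj(exp(-2*I*pi/3)) + 1*(exp(-2*I*pi/3))*conj(exp(4*I*pi/9)) + 1*(exp(2*I*pi/3))*conj(exp(-4*I*pi/9)) + 1*(1)*conj(exp(2*I*pi/3)) + 1*(exp(-2*I*pi/3))*conj(exp(-2*I*pi/9)) + 1*(exp(2*I*pi/3))*conj(exp(8*I*pi/9))
  = (1) + (exp(2*I*pi/9)) + (exp(4*I*pi/9)) + (exp(2*I*pi/3)) + (exp(8*I*pi/9)) + (exp(-8*I*pi/9)) + (exp(-2*I*pi/3)) + (exp(-4*I*pi/9)) + (exp(-2*I*pi/9))
  = 0.
(Exp terms are combined using exp(i*s)*conj(exp(i*t)) = exp(i*(s-t)), and sums of them are collapsed using the identity that for every m > 1 the m distinct m-th roots of unity sum to 0, e.g. 1 + exp(2*I*pi/3) + exp(-2*I*pi/3) = 0.)
Dividing by |G| = 9 gives 0/9 = 0, matching the row-orthogonality relation <chi_6, chi_5> = [chi_6 = chi_5].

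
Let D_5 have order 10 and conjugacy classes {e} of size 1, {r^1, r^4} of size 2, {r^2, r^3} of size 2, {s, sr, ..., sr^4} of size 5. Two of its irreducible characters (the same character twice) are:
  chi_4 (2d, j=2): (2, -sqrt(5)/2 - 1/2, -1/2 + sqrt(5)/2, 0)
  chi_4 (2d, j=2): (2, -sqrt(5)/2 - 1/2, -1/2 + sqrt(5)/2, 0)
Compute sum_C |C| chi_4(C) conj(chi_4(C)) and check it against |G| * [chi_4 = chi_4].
Sum = 10 = |G| = 10; so <chi_4, chi_4> = 1 (norm-1 confirms irreducibility).

Explanation: Compute term by term over conjugacy classes (|C| * chi_4(C) * conj(chi_4(C))):
  1*(2)*conj(2) + 2*(-sqrt(5)/2 - 1/2)*conj(-sqrt(5)/2 - 1/2) + 2*(-1/2 + sqrt(5)/2)*conj(-1/2 + sqrt(5)/2) + 5*(0)*conj(0)
  = (4) + (sqrt(5) + 3) + (3 - sqrt(5)) + (0)
  = 10.
Dividing by |G| = 10 gives 10/10 = 1, matching the row-orthogonality relation <chi_4, chi_4> = [chi_4 = chi_4].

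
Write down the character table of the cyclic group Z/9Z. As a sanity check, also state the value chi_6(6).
Character table of Z/9Z (irreps indexed chi_0,...,chi_8 with chi_k(m) = zeta_9^(k*m), zeta_9 = exp(2*pi*i/9)):
  irrep \ class  {0} (size 1)  {1} (size 1)    {2} (size 1)    {3} (size 1)    {4} (size 1)    {5} (size 1)    {6} (size 1)    {7} (size 1)    {8} (size 1)  
  chi_0          1             1               1               1               1               1               1               1               1             
  chi_1          1             exp(2*I*pi/9)   exp(4*I*pi/9)   exp(2*I*pi/3)   exp(8*I*pi/9)   exp(-8*I*pi/9)  exp(-2*I*pi/3)  exp(-4*I*pi/9)  exp(-2*I*pi/9)
  chi_2          1             exp(4*I*pi/9)   exp(8*I*pi/9)   exp(-2*I*pi/3)  exp(-2*I*pi/9)  exp(2*I*pi/9)   exp(2*I*pi/3)   exp(-8*I*pi/9)  exp(-4*I*pi/9)
  chi_3          1             exp(2*I*pi/3)   exp(-2*I*pi/3)  1               exp(2*I*pi/3)   exp(-2*I*pi/3)  1               exp(2*I*pi/3)   exp(-2*I*pi/3)
  chi_4          1             exp(8*I*pi/9)   exp(-2*I*pi/9)  exp(2*I*pi/3)   exp(-4*I*pi/9)  exp(4*I*pi/9)   exp(-2*I*pi/3)  exp(2*I*pi/9)   exp(-8*I*pi/9)
  chi_5          1             exp(-8*I*pi/9)  exp(2*I*pi/9)   exp(-2*I*pi/3)  exp(4*I*pi/9)   exp(-4*I*pi/9)  exp(2*I*pi/3)   exp(-2*I*pi/9)  exp(8*I*pi/9) 
  chi_6          1             exp(-2*I*pi/3)  exp(2*I*pi/3)   1               exp(-2*I*pi/3)  exp(2*I*pi/3)   1               exp(-2*I*pi/3)  exp(2*I*pi/3) 
  chi_7          1             exp(-4*I*pi/9)  exp(-8*I*pi/9)  exp(2*I*pi/3)   exp(2*I*pi/9)   exp(-2*I*pi/9)  exp(-2*I*pi/3)  exp(8*I*pi/9)   exp(4*I*pi/9) 
  chi_8          1             exp(-2*I*pi/9)  exp(-4*I*pi/9)  exp(-2*I*pi/3)  exp(-8*I*pi/9)  exp(8*I*pi/9)   exp(2*I*pi/3)   exp(4*I*pi/9)   exp(2*I*pi/9) 

Spot check: chi_6(6) = zeta_9^(6*6) = zeta_9^36 = 1.

Solution. Z/9Z is abelian, so all 9 irreducible complex representations are 1-dimensional. They are given by chi_k(m) = zeta_9^(k*m) for k = 0,...,8. Row orthogonality: sum_m chi_k(m) conj(chi_l(m)) = 9 * [k = l].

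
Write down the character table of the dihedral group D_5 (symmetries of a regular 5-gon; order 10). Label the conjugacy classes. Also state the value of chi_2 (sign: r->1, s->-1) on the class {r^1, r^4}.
Conjugacy classes: {e} of size 1, {r^1, r^4} of size 2, {r^2, r^3} of size 2, {s, sr, ..., sr^4} of size 5.
Character table:
  irrep \ class              {e} (size 1)  {r^1, r^4} (size 2)  {r^2, r^3} (size 2)  {s, sr, ..., sr^4} (size 5)
  chi_1 (triv)               1             1                    1                    1                          
  chi_2 (sign: r->1, s->-1)  1             1                    1                    -1                         
  chi_3 (2d, j=1)            2             -1/2 + sqrt(5)/2     -sqrt(5)/2 - 1/2     0                          
  chi_4 (2d, j=2)            2             -sqrt(5)/2 - 1/2     -1/2 + sqrt(5)/2     0                          

Spot check: chi_2 (sign: r->1, s->-1) on {r^1, r^4} = 1.

Why: D_5 has order 2*5 = 10 with 4 conjugacy classes, hence 4 irreducibles. Sum of squared dims 1 + 1 + 4 + 4 = 10 = |G|. Linear characters come from the abelianisation; the 2-dimensional irreps have character r^k -> 2*cos(2*pi*j*k/5), reflections -> 0.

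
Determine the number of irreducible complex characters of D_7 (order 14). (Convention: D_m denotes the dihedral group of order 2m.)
5

Proof sketch: The number of irreducible complex representations of a finite group equals its number of conjugacy classes. D_7 has 5 conjugacy classes ((n+3)/2 for n odd), so D_7 (order 14) has exactly 5 irreducible complex representations.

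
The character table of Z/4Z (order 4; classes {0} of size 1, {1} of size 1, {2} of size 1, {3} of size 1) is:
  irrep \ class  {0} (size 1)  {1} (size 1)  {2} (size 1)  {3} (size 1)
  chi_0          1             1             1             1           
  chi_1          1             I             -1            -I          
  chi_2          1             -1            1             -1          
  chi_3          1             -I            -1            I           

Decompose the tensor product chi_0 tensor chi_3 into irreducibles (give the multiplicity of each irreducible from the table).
chi_0 tensor chi_3 = chi_3 (all other irreducibles have multiplicity 0).

Proof sketch: The character of a tensor product is the pointwise product (chi_0 * chi_3)(C) = chi_0(C) * chi_3(C):
  {0}: (1)*(1), {1}: (1)*(-I), {2}: (1)*(-1), {3}: (1)*(I)
so (chi_0 * chi_3) takes values
  {0} -> 1, {1} -> -I, {2} -> -1, {3} -> I.
Now take the inner product of this character with each irreducible chi from the table, <chi_0*chi_3, chi> = (1/4) sum_C |C| (chi_0*chi_3)(C) conj(chi(C)):
  <chi_0*chi_3, chi_0> = (1/4)[1*(1)*conj(1) + 1*(-I)*conj(1) + 1*(-1)*conj(1) + 1*(I)*conj(1)]
      = (1/4)[(1) + (-I) + (-1) + (I)] = 0/4 = 0
  <chi_0*chi_3, chi_1> = (1/4)[1*(1)*conj(1) + 1*(-I)*conj(I) + 1*(-1)*conj(-1) + 1*(I)*conj(-I)]
      = (1/4)[(1) + (-1) + (1) + (-1)] = 0/4 = 0
  <chi_0*chi_3, chi_2> = (1/4)[1*(1)*conj(1) + 1*(-I)*conj(-1) + 1*(-1)*conj(1) + 1*(I)*conj(-1)]
      = (1/4)[(1) + (I) + (-1) + (-I)] = 0/4 = 0
  <chi_0*chi_3, chi_3> = (1/4)[1*(1)*conj(1) + 1*(-I)*conj(-I) + 1*(-1)*conj(-1) + 1*(I)*conj(I)]
      = (1/4)[(1) + (1) + (1) + (1)] = 4/4 = 1
(Exp terms are combined using exp(i*s)*conj(exp(i*t)) = exp(i*(s-t)), and sums of them are collapsed using the identity that for every m > 1 the m distinct m-th roots of unity sum to 0, e.g. 1 + exp(2*I*pi/3) + exp(-2*I*pi/3) = 0.)
Hence the multiplicities are chi_3: 1. Dimension check: dim(chi_0)*dim(chi_3) = 1*1 = 1 and sum (mult * dim) = 1*1 = 1.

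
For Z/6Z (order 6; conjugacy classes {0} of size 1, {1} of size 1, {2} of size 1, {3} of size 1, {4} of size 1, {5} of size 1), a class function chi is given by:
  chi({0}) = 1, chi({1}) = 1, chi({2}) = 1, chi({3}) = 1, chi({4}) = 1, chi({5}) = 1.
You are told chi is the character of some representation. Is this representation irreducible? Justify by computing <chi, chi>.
Irreducible: <chi, chi> = 1.

Why: <chi, chi> = (1/|G|) sum_C |C| * |chi(C)|^2 = (1/6)[1*|1|^2 + 1*|1|^2 + 1*|1|^2 + 1*|1|^2 + 1*|1|^2 + 1*|1|^2]
  = (1/6)[(1) + (1) + (1) + (1) + (1) + (1)] = 6/6 = 1.
(Exp terms are combined using exp(i*s)*conj(exp(i*t)) = exp(i*(s-t)), and sums of them are collapsed using the identity that for every m > 1 the m distinct m-th roots of unity sum to 0, e.g. 1 + exp(2*I*pi/3) + exp(-2*I*pi/3) = 0.)
A character is irreducible iff <chi, chi> = 1, so this representation is irreducible.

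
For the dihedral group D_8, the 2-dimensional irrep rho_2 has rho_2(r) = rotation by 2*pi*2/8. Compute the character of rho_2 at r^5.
chi_{rho_2}(r^5) = 2*cos(2*pi*2*5/8) = 0

Working: rho_2(r^5) is rotation by angle 2*pi*2*5/8, whose trace is 2*cos(2*pi*2*5/8) = 0.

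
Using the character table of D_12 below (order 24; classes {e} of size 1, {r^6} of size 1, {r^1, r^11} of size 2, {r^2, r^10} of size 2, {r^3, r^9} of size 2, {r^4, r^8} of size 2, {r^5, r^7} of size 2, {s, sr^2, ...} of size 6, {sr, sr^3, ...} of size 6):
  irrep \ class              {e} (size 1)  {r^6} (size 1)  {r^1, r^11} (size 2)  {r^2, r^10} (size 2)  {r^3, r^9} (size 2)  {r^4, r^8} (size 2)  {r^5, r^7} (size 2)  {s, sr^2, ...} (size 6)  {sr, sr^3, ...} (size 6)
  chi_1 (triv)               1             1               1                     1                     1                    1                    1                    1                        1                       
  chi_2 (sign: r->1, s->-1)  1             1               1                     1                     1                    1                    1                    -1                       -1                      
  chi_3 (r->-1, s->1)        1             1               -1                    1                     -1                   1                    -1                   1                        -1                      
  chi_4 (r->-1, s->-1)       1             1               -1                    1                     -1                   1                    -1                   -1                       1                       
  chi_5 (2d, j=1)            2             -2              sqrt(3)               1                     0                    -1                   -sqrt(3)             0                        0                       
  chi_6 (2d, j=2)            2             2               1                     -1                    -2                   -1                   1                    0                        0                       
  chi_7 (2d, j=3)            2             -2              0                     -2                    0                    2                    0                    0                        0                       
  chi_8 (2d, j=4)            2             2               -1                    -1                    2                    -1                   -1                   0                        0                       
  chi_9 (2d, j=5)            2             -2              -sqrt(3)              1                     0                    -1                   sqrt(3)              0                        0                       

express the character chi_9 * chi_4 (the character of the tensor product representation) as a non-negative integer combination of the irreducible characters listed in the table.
chi_9 tensor chi_4 = chi_5 (all other irreducibles have multiplicity 0).

The character of a tensor product is the pointwise product (chi_9 * chi_4)(C) = chi_9(C) * chi_4(C):
  {e}: (2)*(1), {r^6}: (-2)*(1), {r^1, r^11}: (-sqrt(3))*(-1), {r^2, r^10}: (1)*(1), {r^3, r^9}: (0)*(-1), {r^4, r^8}: (-1)*(1), {r^5, r^7}: (sqrt(3))*(-1), {s, sr^2, ...}: (0)*(-1), {sr, sr^3, ...}: (0)*(1)
so (chi_9 * chi_4) takes values
  {e} -> 2, {r^6} -> -2, {r^1, r^11} -> sqrt(3), {r^2, r^10} -> 1, {r^3, r^9} -> 0, {r^4, r^8} -> -1, {r^5, r^7} -> -sqrt(3), {s, sr^2, ...} -> 0, {sr, sr^3, ...} -> 0.
Now take the inner product of this character with each irreducible chi from the table, <chi_9*chi_4, chi> = (1/24) sum_C |C| (chi_9*chi_4)(C) conj(chi(C)):
  <chi_9*chi_4, chi_1> = (1/24)[1*(2)*conj(1) + 1*(-2)*conj(1) + 2*(sqrt(3))*conj(1) + 2*(1)*conj(1) + 2*(0)*conj(1) + 2*(-1)*conj(1) + 2*(-sqrt(3))*conj(1) + 6*(0)*conj(1) + 6*(0)*conj(1)]
      = (1/24)[(2) + (-2) + (2*sqrt(3)) + (2) + (0) + (-2) + (-2*sqrt(3)) + (0) + (0)] = 0/24 = 0
  <chi_9*chi_4, chi_2> = (1/24)[1*(2)*conj(1) + 1*(-2)*conj(1) + 2*(sqrt(3))*conj(1) + 2*(1)*conj(1) + 2*(0)*conj(1) + 2*(-1)*conj(1) + 2*(-sqrt(3))*conj(1) + 6*(0)*conj(-1) + 6*(0)*conj(-1)]
      = (1/24)[(2) + (-2) + (2*sqrt(3)) + (2) + (0) + (-2) + (-2*sqrt(3)) + (0) + (0)] = 0/24 = 0
  <chi_9*chi_4, chi_3> = (1/24)[1*(2)*conj(1) + 1*(-2)*conj(1) + 2*(sqrt(3))*conj(-1) + 2*(1)*conj(1) + 2*(0)*conj(-1) + 2*(-1)*conj(1) + 2*(-sqrt(3))*conj(-1) + 6*(0)*conj(1) + 6*(0)*conj(-1)]
      = (1/24)[(2) + (-2) + (-2*sqrt(3)) + (2) + (0) + (-2) + (2*sqrt(3)) + (0) + (0)] = 0/24 = 0
  <chi_9*chi_4, chi_4> = (1/24)[1*(2)*conj(1) + 1*(-2)*conj(1) + 2*(sqrt(3))*conj(-1) + 2*(1)*conj(1) + 2*(0)*conj(-1) + 2*(-1)*conj(1) + 2*(-sqrt(3))*conj(-1) + 6*(0)*conj(-1) + 6*(0)*conj(1)]
      = (1/24)[(2) + (-2) + (-2*sqrt(3)) + (2) + (0) + (-2) + (2*sqrt(3)) + (0) + (0)] = 0/24 = 0
  <chi_9*chi_4, chi_5> = (1/24)[1*(2)*conj(2) + 1*(-2)*conj(-2) + 2*(sqrt(3))*conj(sqrt(3)) + 2*(1)*conj(1) + 2*(0)*conj(0) + 2*(-1)*conj(-1) + 2*(-sqrt(3))*conj(-sqrt(3)) + 6*(0)*conj(0) + 6*(0)*conj(0)]
      = (1/24)[(4) + (4) + (6) + (2) + (0) + (2) + (6) + (0) + (0)] = 24/24 = 1
  <chi_9*chi_4, chi_6> = (1/24)[1*(2)*conj(2) + 1*(-2)*conj(2) + 2*(sqrt(3))*conj(1) + 2*(1)*conj(-1) + 2*(0)*conj(-2) + 2*(-1)*conj(-1) + 2*(-sqrt(3))*conj(1) + 6*(0)*conj(0) + 6*(0)*conj(0)]
      = (1/24)[(4) + (-4) + (2*sqrt(3)) + (-2) + (0) + (2) + (-2*sqrt(3)) + (0) + (0)] = 0/24 = 0
  <chi_9*chi_4, chi_7> = (1/24)[1*(2)*conj(2) + 1*(-2)*conj(-2) + 2*(sqrt(3))*conj(0) + 2*(1)*conj(-2) + 2*(0)*conj(0) + 2*(-1)*conj(2) + 2*(-sqrt(3))*conj(0) + 6*(0)*conj(0) + 6*(0)*conj(0)]
      = (1/24)[(4) + (4) + (0) + (-4) + (0) + (-4) + (0) + (0) + (0)] = 0/24 = 0
  <chi_9*chi_4, chi_8> = (1/24)[1*(2)*conj(2) + 1*(-2)*conj(2) + 2*(sqrt(3))*conj(-1) + 2*(1)*conj(-1) + 2*(0)*conj(2) + 2*(-1)*conj(-1) + 2*(-sqrt(3))*conj(-1) + 6*(0)*conj(0) + 6*(0)*conj(0)]
      = (1/24)[(4) + (-4) + (-2*sqrt(3)) + (-2) + (0) + (2) + (2*sqrt(3)) + (0) + (0)] = 0/24 = 0
  <chi_9*chi_4, chi_9> = (1/24)[1*(2)*conj(2) + 1*(-2)*conj(-2) + 2*(sqrt(3))*conj(-sqrt(3)) + 2*(1)*conj(1) + 2*(0)*conj(0) + 2*(-1)*conj(-1) + 2*(-sqrt(3))*conj(sqrt(3)) + 6*(0)*conj(0) + 6*(0)*conj(0)]
      = (1/24)[(4) + (4) + (-6) + (2) + (0) + (2) + (-6) + (0) + (0)] = 0/24 = 0
Hence the multiplicities are chi_5: 1. Dimension check: dim(chi_9)*dim(chi_4) = 2*1 = 2 and sum (mult * dim) = 1*2 = 2.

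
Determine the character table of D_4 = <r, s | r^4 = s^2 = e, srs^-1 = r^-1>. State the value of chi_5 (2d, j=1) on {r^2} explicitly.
Conjugacy classes: {e} of size 1, {r^2} of size 1, {r^1, r^3} of size 2, {s, sr^2, ...} of size 2, {sr, sr^3, ...} of size 2.
Character table:
  irrep \ class              {e} (size 1)  {r^2} (size 1)  {r^1, r^3} (size 2)  {s, sr^2, ...} (size 2)  {sr, sr^3, ...} (size 2)
  chi_1 (triv)               1             1               1                    1                        1                       
  chi_2 (sign: r->1, s->-1)  1             1               1                    -1                       -1                      
  chi_3 (r->-1, s->1)        1             1               -1                   1                        -1                      
  chi_4 (r->-1, s->-1)       1             1               -1                   -1                       1                       
  chi_5 (2d, j=1)            2             -2              0                    0                        0                       

Spot check: chi_5 (2d, j=1) on {r^2} = -2.

Why: D_4 has order 2*4 = 8 with 5 conjugacy classes, hence 5 irreducibles. Sum of squared dims 1 + 1 + 1 + 1 + 4 = 8 = |G|. Linear characters come from the abelianisation; the 2-dimensional irreps have character r^k -> 2*cos(2*pi*j*k/4), reflections -> 0.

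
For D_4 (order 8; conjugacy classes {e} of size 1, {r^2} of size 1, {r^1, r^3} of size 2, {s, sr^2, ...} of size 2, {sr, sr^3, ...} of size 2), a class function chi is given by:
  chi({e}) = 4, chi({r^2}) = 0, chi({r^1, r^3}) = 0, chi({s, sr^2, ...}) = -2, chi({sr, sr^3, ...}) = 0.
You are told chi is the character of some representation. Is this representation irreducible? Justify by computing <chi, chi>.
Not irreducible (reducible): <chi, chi> = 3 > 1.

Why: <chi, chi> = (1/|G|) sum_C |C| * |chi(C)|^2 = (1/8)[1*|4|^2 + 1*|0|^2 + 2*|0|^2 + 2*|-2|^2 + 2*|0|^2]
  = (1/8)[(16) + (0) + (0) + (8) + (0)] = 24/8 = 3.
A character is irreducible iff <chi, chi> = 1, so this representation is reducible.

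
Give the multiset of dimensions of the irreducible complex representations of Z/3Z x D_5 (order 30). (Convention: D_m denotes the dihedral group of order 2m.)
Dimensions: 1, 1, 1, 1, 1, 1, 2, 2, 2, 2, 2, 2

Solution. There are 12 irreducibles (= number of conjugacy classes). Their dimensions d_i satisfy sum d_i^2 = |G| = 30: 1 + 1 + 1 + 1 + 1 + 1 + 4 + 4 + 4 + 4 + 4 + 4 = 30. (For the product with Z/3Z: each of the 3 1-dim characters of Z/3Z tensors with each irrep of D_5, giving 3 copies of each D_5-dimension.)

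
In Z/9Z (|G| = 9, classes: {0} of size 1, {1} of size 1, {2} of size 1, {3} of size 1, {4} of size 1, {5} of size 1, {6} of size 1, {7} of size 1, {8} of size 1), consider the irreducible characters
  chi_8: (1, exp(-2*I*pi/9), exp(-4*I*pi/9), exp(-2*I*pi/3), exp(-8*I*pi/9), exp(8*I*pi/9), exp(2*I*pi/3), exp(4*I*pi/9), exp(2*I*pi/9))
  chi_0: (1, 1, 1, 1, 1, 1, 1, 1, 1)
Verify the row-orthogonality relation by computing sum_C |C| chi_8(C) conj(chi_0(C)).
Sum = 0; so <chi_8, chi_0> = 0 (distinct irreducibles are orthogonal).

Reasoning: Compute term by term over conjugacy classes (|C| * chi_8(C) * conj(chi_0(C))):
  1*(1)*conj(1) + 1*(exp(-2*I*pi/9))*conj(1) + 1*(exp(-4*I*pi/9))*conj(1) + 1*(exp(-2*I*pi/3))*conj(1) + 1*(exp(-8*I*pi/9))*conj(1) + 1*(exp(8*I*pi/9))*conj(1) + 1*(exp(2*I*pi/3))*conj(1) + 1*(exp(4*I*pi/9))*conj(1) + 1*(exp(2*I*pi/9))*conj(1)
  = (1) + (exp(-2*I*pi/9)) + (exp(-4*I*pi/9)) + (exp(-2*I*pi/3)) + (exp(-8*I*pi/9)) + (exp(8*I*pi/9)) + (exp(2*I*pi/3)) + (exp(4*I*pi/9)) + (exp(2*I*pi/9))
  = 0.
(Exp terms are combined using exp(i*s)*conj(exp(i*t)) = exp(i*(s-t)), and sums of them are collapsed using the identity that for every m > 1 the m distinct m-th roots of unity sum to 0, e.g. 1 + exp(2*I*pi/3) + exp(-2*I*pi/3) = 0.)
Dividing by |G| = 9 gives 0/9 = 0, matching the row-orthogonality relation <chi_8, chi_0> = [chi_8 = chi_0].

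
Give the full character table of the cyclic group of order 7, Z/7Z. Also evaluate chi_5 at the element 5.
Character table of Z/7Z (irreps indexed chi_0,...,chi_6 with chi_k(m) = zeta_7^(k*m), zeta_7 = exp(2*pi*i/7)):
  irrep \ class  {0} (size 1)  {1} (size 1)    {2} (size 1)    {3} (size 1)    {4} (size 1)    {5} (size 1)    {6} (size 1)  
  chi_0          1             1               1               1               1               1               1             
  chi_1          1             exp(2*I*pi/7)   exp(4*I*pi/7)   exp(6*I*pi/7)   exp(-6*I*pi/7)  exp(-4*I*pi/7)  exp(-2*I*pi/7)
  chi_2          1             exp(4*I*pi/7)   exp(-6*I*pi/7)  exp(-2*I*pi/7)  exp(2*I*pi/7)   exp(6*I*pi/7)   exp(-4*I*pi/7)
  chi_3          1             exp(6*I*pi/7)   exp(-2*I*pi/7)  exp(4*I*pi/7)   exp(-4*I*pi/7)  exp(2*I*pi/7)   exp(-6*I*pi/7)
  chi_4          1             exp(-6*I*pi/7)  exp(2*I*pi/7)   exp(-4*I*pi/7)  exp(4*I*pi/7)   exp(-2*I*pi/7)  exp(6*I*pi/7) 
  chi_5          1             exp(-4*I*pi/7)  exp(6*I*pi/7)   exp(2*I*pi/7)   exp(-2*I*pi/7)  exp(-6*I*pi/7)  exp(4*I*pi/7) 
  chi_6          1             exp(-2*I*pi/7)  exp(-4*I*pi/7)  exp(-6*I*pi/7)  exp(6*I*pi/7)   exp(4*I*pi/7)   exp(2*I*pi/7) 

Spot check: chi_5(5) = zeta_7^(5*5) = zeta_7^25 = exp(-6*I*pi/7).

Proof sketch: Z/7Z is abelian, so all 7 irreducible complex representations are 1-dimensional. They are given by chi_k(m) = zeta_7^(k*m) for k = 0,...,6. Row orthogonality: sum_m chi_k(m) conj(chi_l(m)) = 7 * [k = l].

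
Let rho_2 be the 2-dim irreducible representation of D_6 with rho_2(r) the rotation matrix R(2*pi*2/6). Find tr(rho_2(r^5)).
chi_{rho_2}(r^5) = 2*cos(2*pi*2*5/6) = -1

Reasoning: rho_2(r^5) is rotation by angle 2*pi*2*5/6, whose trace is 2*cos(2*pi*2*5/6) = -1.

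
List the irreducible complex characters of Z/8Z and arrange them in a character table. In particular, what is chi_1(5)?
Character table of Z/8Z (irreps indexed chi_0,...,chi_7 with chi_k(m) = zeta_8^(k*m), zeta_8 = exp(2*pi*i/8)):
  irrep \ class  {0} (size 1)  {1} (size 1)    {2} (size 1)  {3} (size 1)    {4} (size 1)  {5} (size 1)    {6} (size 1)  {7} (size 1)  
  chi_0          1             1               1             1               1             1               1             1             
  chi_1          1             exp(I*pi/4)     I             exp(3*I*pi/4)   -1            exp(-3*I*pi/4)  -I            exp(-I*pi/4)  
  chi_2          1             I               -1            -I              1             I               -1            -I            
  chi_3          1             exp(3*I*pi/4)   -I            exp(I*pi/4)     -1            exp(-I*pi/4)    I             exp(-3*I*pi/4)
  chi_4          1             -1              1             -1              1             -1              1             -1            
  chi_5          1             exp(-3*I*pi/4)  I             exp(-I*pi/4)    -1            exp(I*pi/4)     -I            exp(3*I*pi/4) 
  chi_6          1             -I              -1            I               1             -I              -1            I             
  chi_7          1             exp(-I*pi/4)    -I            exp(-3*I*pi/4)  -1            exp(3*I*pi/4)   I             exp(I*pi/4)   

Spot check: chi_1(5) = zeta_8^(1*5) = zeta_8^5 = exp(-3*I*pi/4).

Proof sketch: Z/8Z is abelian, so all 8 irreducible complex representations are 1-dimensional. They are given by chi_k(m) = zeta_8^(k*m) for k = 0,...,7. Row orthogonality: sum_m chi_k(m) conj(chi_l(m)) = 8 * [k = l].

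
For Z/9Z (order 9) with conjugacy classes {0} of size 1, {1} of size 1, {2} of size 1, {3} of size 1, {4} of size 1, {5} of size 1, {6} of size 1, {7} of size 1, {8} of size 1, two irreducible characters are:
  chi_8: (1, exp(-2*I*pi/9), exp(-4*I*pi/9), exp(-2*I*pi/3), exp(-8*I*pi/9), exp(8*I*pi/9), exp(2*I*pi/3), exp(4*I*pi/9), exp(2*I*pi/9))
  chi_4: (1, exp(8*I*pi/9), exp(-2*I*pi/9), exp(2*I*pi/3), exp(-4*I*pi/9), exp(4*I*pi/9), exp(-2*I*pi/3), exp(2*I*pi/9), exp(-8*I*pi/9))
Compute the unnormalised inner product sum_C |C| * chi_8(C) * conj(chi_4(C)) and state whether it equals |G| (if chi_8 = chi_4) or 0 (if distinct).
Sum = 0; so <chi_8, chi_4> = 0 (distinct irreducibles are orthogonal).

Reasoning: Compute term by term over conjugacy classes (|C| * chi_8(C) * conj(chi_4(C))):
  1*(1)*conj(1) + 1*(exp(-2*I*pi/9))*conj(exp(8*I*pi/9)) + 1*(exp(-4*I*pi/9))*conj(exp(-2*I*pi/9)) + 1*(exp(-2*I*pi/3))*conj(exp(2*I*pi/3)) + 1*(exp(-8*I*pi/9))*conj(exp(-4*I*pi/9)) + 1*(exp(8*I*pi/9))*conj(exp(4*I*pi/9)) + 1*(exp(2*I*pi/3))*conj(exp(-2*I*pi/3)) + 1*(exp(4*I*pi/9))*conj(exp(2*I*pi/9)) + 1*(exp(2*I*pi/9))*conj(exp(-8*I*pi/9))
  = (1) + (exp(8*I*pi/9)) + (exp(-2*I*pi/9)) + (exp(2*I*pi/3)) + (exp(-4*I*pi/9)) + (exp(4*I*pi/9)) + (exp(-2*I*pi/3)) + (exp(2*I*pi/9)) + (exp(-8*I*pi/9))
  = 0.
(Exp terms are combined using exp(i*s)*conj(exp(i*t)) = exp(i*(s-t)), and sums of them are collapsed using the identity that for every m > 1 the m distinct m-th roots of unity sum to 0, e.g. 1 + exp(2*I*pi/3) + exp(-2*I*pi/3) = 0.)
Dividing by |G| = 9 gives 0/9 = 0, matching the row-orthogonality relation <chi_8, chi_4> = [chi_8 = chi_4].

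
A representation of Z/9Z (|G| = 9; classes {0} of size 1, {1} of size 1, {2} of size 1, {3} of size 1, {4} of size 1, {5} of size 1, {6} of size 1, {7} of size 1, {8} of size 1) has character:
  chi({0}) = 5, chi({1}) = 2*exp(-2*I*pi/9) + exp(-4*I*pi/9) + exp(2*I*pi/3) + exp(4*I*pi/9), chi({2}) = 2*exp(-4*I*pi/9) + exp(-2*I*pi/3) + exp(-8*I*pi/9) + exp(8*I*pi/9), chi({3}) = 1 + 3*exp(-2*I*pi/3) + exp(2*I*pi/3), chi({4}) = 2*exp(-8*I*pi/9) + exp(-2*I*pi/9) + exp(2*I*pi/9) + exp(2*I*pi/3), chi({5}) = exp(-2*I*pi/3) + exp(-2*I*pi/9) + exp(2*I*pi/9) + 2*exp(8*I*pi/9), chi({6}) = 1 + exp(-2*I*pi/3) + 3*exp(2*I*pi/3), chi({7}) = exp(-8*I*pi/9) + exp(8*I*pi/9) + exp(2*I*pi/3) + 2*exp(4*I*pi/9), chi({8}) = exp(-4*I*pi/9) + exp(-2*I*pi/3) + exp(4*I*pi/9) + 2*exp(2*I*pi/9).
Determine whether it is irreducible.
Not irreducible (reducible): <chi, chi> = 7 > 1.

Solution. <chi, chi> = (1/|G|) sum_C |C| * |chi(C)|^2 = (1/9)[1*|5|^2 + 1*|2*exp(-2*I*pi/9) + exp(-4*I*pi/9) + exp(2*I*pi/3) + exp(4*I*pi/9)|^2 + 1*|2*exp(-4*I*pi/9) + exp(-2*I*pi/3) + exp(-8*I*pi/9) + exp(8*I*pi/9)|^2 + 1*|1 + 3*exp(-2*I*pi/3) + exp(2*I*pi/3)|^2 + 1*|2*exp(-8*I*pi/9) + exp(-2*I*pi/9) + exp(2*I*pi/9) + exp(2*I*pi/3)|^2 + 1*|exp(-2*I*pi/3) + exp(-2*I*pi/9) + exp(2*I*pi/9) + 2*exp(8*I*pi/9)|^2 + 1*|1 + exp(-2*I*pi/3) + 3*exp(2*I*pi/3)|^2 + 1*|exp(-8*I*pi/9) + exp(8*I*pi/9) + exp(2*I*pi/3) + 2*exp(4*I*pi/9)|^2 + 1*|exp(-4*I*pi/9) + exp(-2*I*pi/3) + exp(4*I*pi/9) + 2*exp(2*I*pi/9)|^2]
  = (1/9)[(25) + (7 + 3*exp(-2*I*pi/9) + 2*exp(-2*I*pi/3) + 4*exp(-8*I*pi/9) + 4*exp(8*I*pi/9) + 2*exp(2*I*pi/3) + 3*exp(2*I*pi/9)) + (7 + 3*exp(-4*I*pi/9) + 4*exp(-2*I*pi/9) + 2*exp(-2*I*pi/3) + 2*exp(2*I*pi/3) + 4*exp(2*I*pi/9) + 3*exp(4*I*pi/9)) + (4) + (7 + 4*exp(-4*I*pi/9) + 2*exp(-2*I*pi/3) + 3*exp(-8*I*pi/9) + 3*exp(8*I*pi/9) + 2*exp(2*I*pi/3) + 4*exp(4*I*pi/9)) + (7 + 4*exp(-4*I*pi/9) + 2*exp(-2*I*pi/3) + 3*exp(-8*I*pi/9) + 3*exp(8*I*pi/9) + 2*exp(2*I*pi/3) + 4*exp(4*I*pi/9)) + (4) + (7 + 3*exp(-4*I*pi/9) + 4*exp(-2*I*pi/9) + 2*exp(-2*I*pi/3) + 2*exp(2*I*pi/3) + 4*exp(2*I*pi/9) + 3*exp(4*I*pi/9)) + (7 + 3*exp(-2*I*pi/9) + 2*exp(-2*I*pi/3) + 4*exp(-8*I*pi/9) + 4*exp(8*I*pi/9) + 2*exp(2*I*pi/3) + 3*exp(2*I*pi/9))] = 63/9 = 7.
(Exp terms are combined using exp(i*s)*conj(exp(i*t)) = exp(i*(s-t)), and sums of them are collapsed using the identity that for every m > 1 the m distinct m-th roots of unity sum to 0, e.g. 1 + exp(2*I*pi/3) + exp(-2*I*pi/3) = 0.)
A character is irreducible iff <chi, chi> = 1, so this representation is reducible.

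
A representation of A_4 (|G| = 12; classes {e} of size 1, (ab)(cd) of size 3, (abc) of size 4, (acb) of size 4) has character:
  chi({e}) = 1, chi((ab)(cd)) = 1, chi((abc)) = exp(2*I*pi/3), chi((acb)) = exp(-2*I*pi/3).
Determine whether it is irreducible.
Irreducible: <chi, chi> = 1.

Solution. <chi, chi> = (1/|G|) sum_C |C| * |chi(C)|^2 = (1/12)[1*|1|^2 + 3*|1|^2 + 4*|exp(2*I*pi/3)|^2 + 4*|exp(-2*I*pi/3)|^2]
  = (1/12)[(1) + (3) + (4) + (4)] = 12/12 = 1.
(Exp terms are combined using exp(i*s)*conj(exp(i*t)) = exp(i*(s-t)), and sums of them are collapsed using the identity that for every m > 1 the m distinct m-th roots of unity sum to 0, e.g. 1 + exp(2*I*pi/3) + exp(-2*I*pi/3) = 0.)
A character is irreducible iff <chi, chi> = 1, so this representation is irreducible.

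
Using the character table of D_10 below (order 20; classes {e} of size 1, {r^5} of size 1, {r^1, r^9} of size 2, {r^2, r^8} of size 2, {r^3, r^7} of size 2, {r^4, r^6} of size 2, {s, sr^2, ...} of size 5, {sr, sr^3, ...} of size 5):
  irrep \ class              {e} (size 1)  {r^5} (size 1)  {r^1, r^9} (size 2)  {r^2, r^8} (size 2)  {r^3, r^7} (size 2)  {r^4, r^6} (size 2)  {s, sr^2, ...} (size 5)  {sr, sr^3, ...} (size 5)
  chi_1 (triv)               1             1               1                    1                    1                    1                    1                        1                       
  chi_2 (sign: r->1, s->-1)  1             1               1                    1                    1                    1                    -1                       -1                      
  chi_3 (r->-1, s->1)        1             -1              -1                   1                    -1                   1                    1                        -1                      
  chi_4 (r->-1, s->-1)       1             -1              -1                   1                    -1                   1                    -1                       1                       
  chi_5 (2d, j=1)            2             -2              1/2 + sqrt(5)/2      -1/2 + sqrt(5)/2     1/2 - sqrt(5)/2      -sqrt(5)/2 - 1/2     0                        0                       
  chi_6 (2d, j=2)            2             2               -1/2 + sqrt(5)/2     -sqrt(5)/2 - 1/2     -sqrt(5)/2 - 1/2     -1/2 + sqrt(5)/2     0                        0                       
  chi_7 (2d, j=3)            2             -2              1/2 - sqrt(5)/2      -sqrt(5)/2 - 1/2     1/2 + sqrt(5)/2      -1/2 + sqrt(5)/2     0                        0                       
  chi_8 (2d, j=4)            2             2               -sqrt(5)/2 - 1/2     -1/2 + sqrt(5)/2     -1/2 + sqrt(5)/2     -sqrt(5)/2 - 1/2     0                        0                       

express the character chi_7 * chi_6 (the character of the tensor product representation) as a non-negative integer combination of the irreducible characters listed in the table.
chi_7 tensor chi_6 = chi_3 + chi_4 + chi_5 (all other irreducibles have multiplicity 0).

Justification: The character of a tensor product is the pointwise product (chi_7 * chi_6)(C) = chi_7(C) * chi_6(C):
  {e}: (2)*(2), {r^5}: (-2)*(2), {r^1, r^9}: (1/2 - sqrt(5)/2)*(-1/2 + sqrt(5)/2), {r^2, r^8}: (-sqrt(5)/2 - 1/2)*(-sqrt(5)/2 - 1/2), {r^3, r^7}: (1/2 + sqrt(5)/2)*(-sqrt(5)/2 - 1/2), {r^4, r^6}: (-1/2 + sqrt(5)/2)*(-1/2 + sqrt(5)/2), {s, sr^2, ...}: (0)*(0), {sr, sr^3, ...}: (0)*(0)
so (chi_7 * chi_6) takes values
  {e} -> 4, {r^5} -> -4, {r^1, r^9} -> -3/2 + sqrt(5)/2, {r^2, r^8} -> sqrt(5)/2 + 3/2, {r^3, r^7} -> -3/2 - sqrt(5)/2, {r^4, r^6} -> 3/2 - sqrt(5)/2, {s, sr^2, ...} -> 0, {sr, sr^3, ...} -> 0.
Now take the inner product of this character with each irreducible chi from the table, <chi_7*chi_6, chi> = (1/20) sum_C |C| (chi_7*chi_6)(C) conj(chi(C)):
  <chi_7*chi_6, chi_1> = (1/20)[1*(4)*conj(1) + 1*(-4)*conj(1) + 2*(-3/2 + sqrt(5)/2)*conj(1) + 2*(sqrt(5)/2 + 3/2)*conj(1) + 2*(-3/2 - sqrt(5)/2)*conj(1) + 2*(3/2 - sqrt(5)/2)*conj(1) + 5*(0)*conj(1) + 5*(0)*conj(1)]
      = (1/20)[(4) + (-4) + (-3 + sqrt(5)) + (sqrt(5) + 3) + (-3 - sqrt(5)) + (3 - sqrt(5)) + (0) + (0)] = 0/20 = 0
  <chi_7*chi_6, chi_2> = (1/20)[1*(4)*conj(1) + 1*(-4)*conj(1) + 2*(-3/2 + sqrt(5)/2)*conj(1) + 2*(sqrt(5)/2 + 3/2)*conj(1) + 2*(-3/2 - sqrt(5)/2)*conj(1) + 2*(3/2 - sqrt(5)/2)*conj(1) + 5*(0)*conj(-1) + 5*(0)*conj(-1)]
      = (1/20)[(4) + (-4) + (-3 + sqrt(5)) + (sqrt(5) + 3) + (-3 - sqrt(5)) + (3 - sqrt(5)) + (0) + (0)] = 0/20 = 0
  <chi_7*chi_6, chi_3> = (1/20)[1*(4)*conj(1) + 1*(-4)*conj(-1) + 2*(-3/2 + sqrt(5)/2)*conj(-1) + 2*(sqrt(5)/2 + 3/2)*conj(1) + 2*(-3/2 - sqrt(5)/2)*conj(-1) + 2*(3/2 - sqrt(5)/2)*conj(1) + 5*(0)*conj(1) + 5*(0)*conj(-1)]
      = (1/20)[(4) + (4) + (3 - sqrt(5)) + (sqrt(5) + 3) + (sqrt(5) + 3) + (3 - sqrt(5)) + (0) + (0)] = 20/20 = 1
  <chi_7*chi_6, chi_4> = (1/20)[1*(4)*conj(1) + 1*(-4)*conj(-1) + 2*(-3/2 + sqrt(5)/2)*conj(-1) + 2*(sqrt(5)/2 + 3/2)*conj(1) + 2*(-3/2 - sqrt(5)/2)*conj(-1) + 2*(3/2 - sqrt(5)/2)*conj(1) + 5*(0)*conj(-1) + 5*(0)*conj(1)]
      = (1/20)[(4) + (4) + (3 - sqrt(5)) + (sqrt(5) + 3) + (sqrt(5) + 3) + (3 - sqrt(5)) + (0) + (0)] = 20/20 = 1
  <chi_7*chi_6, chi_5> = (1/20)[1*(4)*conj(2) + 1*(-4)*conj(-2) + 2*(-3/2 + sqrt(5)/2)*conj(1/2 + sqrt(5)/2) + 2*(sqrt(5)/2 + 3/2)*conj(-1/2 + sqrt(5)/2) + 2*(-3/2 - sqrt(5)/2)*conj(1/2 - sqrt(5)/2) + 2*(3/2 - sqrt(5)/2)*conj(-sqrt(5)/2 - 1/2) + 5*(0)*conj(0) + 5*(0)*conj(0)]
      = (1/20)[(8) + (8) + (1 - sqrt(5)) + (1 + sqrt(5)) + (1 + sqrt(5)) + (1 - sqrt(5)) + (0) + (0)] = 20/20 = 1
  <chi_7*chi_6, chi_6> = (1/20)[1*(4)*conj(2) + 1*(-4)*conj(2) + 2*(-3/2 + sqrt(5)/2)*conj(-1/2 + sqrt(5)/2) + 2*(sqrt(5)/2 + 3/2)*conj(-sqrt(5)/2 - 1/2) + 2*(-3/2 - sqrt(5)/2)*conj(-sqrt(5)/2 - 1/2) + 2*(3/2 - sqrt(5)/2)*conj(-1/2 + sqrt(5)/2) + 5*(0)*conj(0) + 5*(0)*conj(0)]
      = (1/20)[(8) + (-8) + (4 - 2*sqrt(5)) + (-2*sqrt(5) - 4) + (4 + 2*sqrt(5)) + (-4 + 2*sqrt(5)) + (0) + (0)] = 0/20 = 0
  <chi_7*chi_6, chi_7> = (1/20)[1*(4)*conj(2) + 1*(-4)*conj(-2) + 2*(-3/2 + sqrt(5)/2)*conj(1/2 - sqrt(5)/2) + 2*(sqrt(5)/2 + 3/2)*conj(-sqrt(5)/2 - 1/2) + 2*(-3/2 - sqrt(5)/2)*conj(1/2 + sqrt(5)/2) + 2*(3/2 - sqrt(5)/2)*conj(-1/2 + sqrt(5)/2) + 5*(0)*conj(0) + 5*(0)*conj(0)]
      = (1/20)[(8) + (8) + (-4 + 2*sqrt(5)) + (-2*sqrt(5) - 4) + (-2*sqrt(5) - 4) + (-4 + 2*sqrt(5)) + (0) + (0)] = 0/20 = 0
  <chi_7*chi_6, chi_8> = (1/20)[1*(4)*conj(2) + 1*(-4)*conj(2) + 2*(-3/2 + sqrt(5)/2)*conj(-sqrt(5)/2 - 1/2) + 2*(sqrt(5)/2 + 3/2)*conj(-1/2 + sqrt(5)/2) + 2*(-3/2 - sqrt(5)/2)*conj(-1/2 + sqrt(5)/2) + 2*(3/2 - sqrt(5)/2)*conj(-sqrt(5)/2 - 1/2) + 5*(0)*conj(0) + 5*(0)*conj(0)]
      = (1/20)[(8) + (-8) + (-1 + sqrt(5)) + (1 + sqrt(5)) + (-sqrt(5) - 1) + (1 - sqrt(5)) + (0) + (0)] = 0/20 = 0
Hence the multiplicities are chi_3: 1, chi_4: 1, chi_5: 1. Dimension check: dim(chi_7)*dim(chi_6) = 2*2 = 4 and sum (mult * dim) = 1*1 + 1*1 + 1*2 = 4.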